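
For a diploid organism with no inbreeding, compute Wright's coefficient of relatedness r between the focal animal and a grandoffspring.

Two parent–offspring links: r = (1/2)^2 = 1/4.

0.25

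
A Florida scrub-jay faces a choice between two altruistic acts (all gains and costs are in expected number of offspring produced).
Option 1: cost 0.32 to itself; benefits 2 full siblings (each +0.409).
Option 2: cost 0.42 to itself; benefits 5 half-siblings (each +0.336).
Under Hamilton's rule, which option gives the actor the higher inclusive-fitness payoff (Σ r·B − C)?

Option 1

Option 1: r to a full sibling = 0.5.
Option 1: Σ r·B − C = (2·0.5·0.409) − 0.32 = 0.089.
Option 2: r to a half-sibling = 0.25.
Option 2: Σ r·B − C = (5·0.25·0.336) − 0.42 = 0.
Option 1 has the higher net inclusive-fitness payoff.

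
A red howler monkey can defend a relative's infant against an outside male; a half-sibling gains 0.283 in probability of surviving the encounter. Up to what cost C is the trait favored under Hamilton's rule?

r to a half-sibling = 0.25 (half-sibs share one parent — one path of length 2: r = (1/2)^2 = 1/4).
Hamilton's rule: n·r·B > C, so the trait is favored while C < n·r·B = 1·0.25·0.283 = 0.07075.

0.07075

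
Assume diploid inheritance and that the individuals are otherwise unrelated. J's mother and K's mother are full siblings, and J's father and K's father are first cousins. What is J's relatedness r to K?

0.15625

Wright's path rule: contributions from independent ancestry routes add.
J and K are related in two ways: first cousins through their mothers (r = 1/8) and second cousins through their fathers (r = 1/32).
r = 1/8 + 1/32 = 0.15625.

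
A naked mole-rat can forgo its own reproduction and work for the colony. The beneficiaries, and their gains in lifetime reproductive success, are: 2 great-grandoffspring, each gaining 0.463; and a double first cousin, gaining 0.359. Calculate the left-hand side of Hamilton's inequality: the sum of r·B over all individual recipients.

r to a great-grandoffspring = 0.125 (three parent–offspring links: r = (1/2)^3 = 1/8).
r to a double first cousin = 1/4 (double first cousins share both grandparent pairs — four paths of length 4: r = 4·(1/2)^4 = 1/4).
Summing one r·B term per recipient: 2·0.125·0.463 + 1·0.25·0.359 = 0.2055.

0.2055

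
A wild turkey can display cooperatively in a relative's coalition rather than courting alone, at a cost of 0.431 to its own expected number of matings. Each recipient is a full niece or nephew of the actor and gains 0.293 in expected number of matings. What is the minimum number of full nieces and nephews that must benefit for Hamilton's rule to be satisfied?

6

r to a full niece or nephew = 1/4 (full aunt/uncle↔niece/nephew: two paths of length 3 through the shared grandparent pair: r = 2·(1/2)^3 = 1/4).
Hamilton's rule: n·r·B > C  ⇒  n > C/(r·B) = 0.431/(0.25·0.293) = 5.884.
The smallest integer exceeding 5.884 is 6.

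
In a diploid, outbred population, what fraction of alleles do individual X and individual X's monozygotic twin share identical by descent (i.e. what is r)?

1

Each parent–offspring link contributes a factor of 1/2, and independent paths through distinct common ancestors add.
Monozygotic twins share every allele identical by descent: r = 1.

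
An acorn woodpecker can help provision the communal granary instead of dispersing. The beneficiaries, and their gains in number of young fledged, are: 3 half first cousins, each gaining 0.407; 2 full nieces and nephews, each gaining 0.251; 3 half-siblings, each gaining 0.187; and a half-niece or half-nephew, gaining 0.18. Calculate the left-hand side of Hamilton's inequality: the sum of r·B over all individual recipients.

r to a half first cousin = 0.0625 (half first cousins share one grandparent — one path of length 4: r = (1/2)^4 = 1/16).
r to a full niece or nephew = 1/4 (full aunt/uncle↔niece/nephew: two paths of length 3 through the shared grandparent pair: r = 2·(1/2)^3 = 1/4).
r to a half-sibling = 0.25 (half-sibs share one parent — one path of length 2: r = (1/2)^2 = 1/4).
r to a half-niece or half-nephew = 1/8 (half-aunt/uncle↔niece/nephew: one path of length 3: r = (1/2)^3 = 1/8).
Summing one r·B term per recipient: 3·0.0625·0.407 + 2·0.25·0.251 + 3·0.25·0.187 + 1·0.125·0.18 = 0.3645625.

0.3645625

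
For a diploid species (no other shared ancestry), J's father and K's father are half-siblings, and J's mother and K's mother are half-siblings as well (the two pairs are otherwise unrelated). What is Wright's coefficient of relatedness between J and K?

0.125

Wright's path rule: contributions from independent ancestry routes add.
J and K are related in two ways: half first cousins through their fathers (r = 1/16) and half first cousins through their mothers (r = 1/16).
r = 1/16 + 1/16 = 1/8 = 0.125.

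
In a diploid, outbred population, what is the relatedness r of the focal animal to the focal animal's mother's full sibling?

Each parent–offspring link contributes a factor of 1/2, and independent paths through distinct common ancestors add.
Full aunt/uncle↔niece/nephew: two paths of length 3 through the shared grandparent pair: r = 2·(1/2)^3 = 1/4.

0.25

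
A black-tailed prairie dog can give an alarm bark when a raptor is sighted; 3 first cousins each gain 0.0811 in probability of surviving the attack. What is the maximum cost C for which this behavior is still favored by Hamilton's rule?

r to a first cousin = 1/8 (first cousins share one grandparent pair — two paths of length 4: r = 2·(1/2)^4 = 1/8).
Hamilton's rule: n·r·B > C, so the trait is favored while C < n·r·B = 3·0.125·0.0811 = 0.0304125.

0.0304125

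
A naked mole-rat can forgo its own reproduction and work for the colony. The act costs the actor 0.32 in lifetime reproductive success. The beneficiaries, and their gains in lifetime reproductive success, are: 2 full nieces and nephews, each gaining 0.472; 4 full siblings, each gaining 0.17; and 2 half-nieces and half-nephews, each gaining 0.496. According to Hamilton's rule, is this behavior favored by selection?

Hamilton's rule: the trait is favored when the sum of r·B over every recipient exceeds the actor's cost C.
r to a full niece or nephew = 1/4 (full aunt/uncle↔niece/nephew: two paths of length 3 through the shared grandparent pair: r = 2·(1/2)^3 = 1/4).
r to a full sibling = 0.5 (full sibs share both parents — two paths of length 2: r = 2·(1/2)^2 = 1/2).
r to a half-niece or half-nephew = 1/8 (half-aunt/uncle↔niece/nephew: one path of length 3: r = (1/2)^3 = 1/8).
Summing one r·B term per recipient: 2·0.25·0.472 + 4·0.5·0.17 + 2·0.125·0.496 = 0.7.
0.7 > 0.32: the indirect benefit exceeds the cost.

Yes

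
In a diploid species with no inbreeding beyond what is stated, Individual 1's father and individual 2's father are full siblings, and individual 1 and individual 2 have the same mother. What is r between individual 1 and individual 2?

With two independent routes of shared ancestry, r is the sum of the two contributions.
Individual 1 and individual 2 are related in two ways: first cousins through their fathers (r = 1/8) and half-sibs through their shared mother (r = 1/4).
r = 1/8 + 1/4 = 3/8 = 0.375.

0.375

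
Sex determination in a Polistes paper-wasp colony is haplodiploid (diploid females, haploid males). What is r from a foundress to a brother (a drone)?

Her haploid brother carries none of their father's genes and a random half of their mother's genome; that half matches the maternal half of her own genome with probability 1/2: r = 1/2 · 1/2 = 1/4.

0.25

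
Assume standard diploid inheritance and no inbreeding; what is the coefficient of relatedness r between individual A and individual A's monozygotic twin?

Each parent–offspring link contributes a factor of 1/2, and independent paths through distinct common ancestors add.
Monozygotic twins share every allele identical by descent: r = 1.

1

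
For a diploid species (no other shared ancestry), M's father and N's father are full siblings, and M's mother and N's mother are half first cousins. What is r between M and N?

Independent pedigree routes through distinct common ancestors add.
M and N are related in two ways: first cousins through their fathers (r = 1/8) and half second cousins through their mothers (r = 1/64).
r = 1/8 + 1/64 = 9/64 = 0.140625.

0.140625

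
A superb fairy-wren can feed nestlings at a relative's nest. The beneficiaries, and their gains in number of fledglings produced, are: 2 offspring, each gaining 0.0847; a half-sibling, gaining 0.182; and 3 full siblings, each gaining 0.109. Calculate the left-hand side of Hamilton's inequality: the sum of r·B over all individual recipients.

0.2937

r to an offspring = 1/2 (one parent–offspring link: r = (1/2)^1 = 1/2).
r to a half-sibling = 1/4 (half-sibs share one parent — one path of length 2: r = (1/2)^2 = 1/4).
r to a full sibling = 0.5 (full sibs share both parents — two paths of length 2: r = 2·(1/2)^2 = 1/2).
Summing one r·B term per recipient: 2·0.5·0.0847 + 1·0.25·0.182 + 3·0.5·0.109 = 0.2937.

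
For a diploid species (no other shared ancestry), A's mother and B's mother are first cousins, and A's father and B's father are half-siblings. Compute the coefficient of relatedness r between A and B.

0.09375

With two independent routes of shared ancestry, r is the sum of the two contributions.
A and B are related in two ways: second cousins through their mothers (r = 1/32) and half first cousins through their fathers (r = 1/16).
r = 1/32 + 1/16 = 3/32 = 0.09375.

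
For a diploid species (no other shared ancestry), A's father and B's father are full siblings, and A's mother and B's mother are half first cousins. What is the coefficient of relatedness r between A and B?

0.140625

Independent pedigree routes through distinct common ancestors add.
A and B are related in two ways: first cousins through their fathers (r = 1/8) and half second cousins through their mothers (r = 1/64).
r = 1/8 + 1/64 = 0.140625.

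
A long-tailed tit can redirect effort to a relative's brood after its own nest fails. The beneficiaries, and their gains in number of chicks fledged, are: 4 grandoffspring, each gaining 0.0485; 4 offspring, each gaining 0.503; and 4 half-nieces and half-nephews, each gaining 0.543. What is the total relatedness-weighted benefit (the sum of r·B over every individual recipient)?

r to a grandoffspring = 0.25 (two parent–offspring links: r = (1/2)^2 = 1/4).
r to an offspring = 0.5 (one parent–offspring link: r = (1/2)^1 = 1/2).
r to a half-niece or half-nephew = 0.125 (half-aunt/uncle↔niece/nephew: one path of length 3: r = (1/2)^3 = 1/8).
Summing one r·B term per recipient: 4·0.25·0.0485 + 4·0.5·0.503 + 4·0.125·0.543 = 1.326.

1.326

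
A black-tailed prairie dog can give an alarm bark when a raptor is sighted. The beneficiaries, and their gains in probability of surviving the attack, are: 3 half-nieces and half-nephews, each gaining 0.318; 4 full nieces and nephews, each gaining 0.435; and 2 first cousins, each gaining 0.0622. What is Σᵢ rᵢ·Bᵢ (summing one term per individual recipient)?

r to a half-niece or half-nephew = 1/8 (half-aunt/uncle↔niece/nephew: one path of length 3: r = (1/2)^3 = 1/8).
r to a full niece or nephew = 0.25 (full aunt/uncle↔niece/nephew: two paths of length 3 through the shared grandparent pair: r = 2·(1/2)^3 = 1/4).
r to a first cousin = 0.125 (first cousins share one grandparent pair — two paths of length 4: r = 2·(1/2)^4 = 1/8).
Summing one r·B term per recipient: 3·0.125·0.318 + 4·0.25·0.435 + 2·0.125·0.0622 = 0.5698.

0.5698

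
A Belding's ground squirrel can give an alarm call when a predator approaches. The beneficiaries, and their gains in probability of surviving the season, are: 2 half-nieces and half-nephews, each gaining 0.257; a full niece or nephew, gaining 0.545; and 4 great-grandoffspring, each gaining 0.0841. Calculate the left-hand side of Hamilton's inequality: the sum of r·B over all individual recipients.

0.24255

r to a half-niece or half-nephew = 1/8 (half-aunt/uncle↔niece/nephew: one path of length 3: r = (1/2)^3 = 1/8).
r to a full niece or nephew = 0.25 (full aunt/uncle↔niece/nephew: two paths of length 3 through the shared grandparent pair: r = 2·(1/2)^3 = 1/4).
r to a great-grandoffspring = 0.125 (three parent–offspring links: r = (1/2)^3 = 1/8).
Summing one r·B term per recipient: 2·0.125·0.257 + 1·0.25·0.545 + 4·0.125·0.0841 = 0.24255.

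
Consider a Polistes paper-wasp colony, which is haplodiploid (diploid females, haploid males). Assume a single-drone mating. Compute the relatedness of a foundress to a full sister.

Haplodiploid full sisters inherit their father's entire haploid genome identically (contributing 1/2) and on average half of their mother's contribution (1/2 · 1/2 = 1/4); r = 1/2 + 1/4 = 3/4.

0.75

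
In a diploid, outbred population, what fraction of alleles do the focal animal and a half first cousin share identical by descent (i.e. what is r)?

0.0625

Each parent–offspring link contributes a factor of 1/2, and independent paths through distinct common ancestors add.
Half first cousins share one grandparent — one path of length 4: r = (1/2)^4 = 1/16.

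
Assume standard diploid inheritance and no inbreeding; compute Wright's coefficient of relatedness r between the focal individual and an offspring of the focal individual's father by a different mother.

Each parent–offspring link contributes a factor of 1/2, and independent paths through distinct common ancestors add.
Half-sibs share one parent — one path of length 2: r = (1/2)^2 = 1/4.

0.25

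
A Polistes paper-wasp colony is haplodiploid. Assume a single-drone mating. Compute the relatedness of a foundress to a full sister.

Haplodiploid full sisters inherit their father's entire haploid genome identically (contributing 1/2) and on average half of their mother's contribution (1/2 · 1/2 = 1/4); r = 1/2 + 1/4 = 3/4.

0.75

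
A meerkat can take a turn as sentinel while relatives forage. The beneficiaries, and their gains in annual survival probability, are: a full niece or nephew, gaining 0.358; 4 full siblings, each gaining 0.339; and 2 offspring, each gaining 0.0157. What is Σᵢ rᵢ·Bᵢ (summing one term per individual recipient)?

0.7832

r to a full niece or nephew = 0.25 (full aunt/uncle↔niece/nephew: two paths of length 3 through the shared grandparent pair: r = 2·(1/2)^3 = 1/4).
r to a full sibling = 0.5 (full sibs share both parents — two paths of length 2: r = 2·(1/2)^2 = 1/2).
r to an offspring = 0.5 (one parent–offspring link: r = (1/2)^1 = 1/2).
Summing one r·B term per recipient: 1·0.25·0.358 + 4·0.5·0.339 + 2·0.5·0.0157 = 0.7832.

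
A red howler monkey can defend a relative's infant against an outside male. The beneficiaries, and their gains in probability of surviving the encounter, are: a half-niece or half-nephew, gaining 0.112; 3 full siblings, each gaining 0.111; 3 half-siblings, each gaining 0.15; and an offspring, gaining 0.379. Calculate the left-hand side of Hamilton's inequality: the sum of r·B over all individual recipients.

r to a half-niece or half-nephew = 0.125 (half-aunt/uncle↔niece/nephew: one path of length 3: r = (1/2)^3 = 1/8).
r to a full sibling = 1/2 (full sibs share both parents — two paths of length 2: r = 2·(1/2)^2 = 1/2).
r to a half-sibling = 1/4 (half-sibs share one parent — one path of length 2: r = (1/2)^2 = 1/4).
r to an offspring = 0.5 (one parent–offspring link: r = (1/2)^1 = 1/2).
Summing one r·B term per recipient: 1·0.125·0.112 + 3·0.5·0.111 + 3·0.25·0.15 + 1·0.5·0.379 = 0.4825.

0.4825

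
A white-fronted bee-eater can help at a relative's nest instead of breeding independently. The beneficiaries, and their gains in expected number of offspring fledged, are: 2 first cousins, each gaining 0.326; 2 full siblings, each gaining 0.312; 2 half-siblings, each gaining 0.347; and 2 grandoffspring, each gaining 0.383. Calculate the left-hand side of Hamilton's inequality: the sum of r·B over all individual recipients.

0.7585

r to a first cousin = 0.125 (first cousins share one grandparent pair — two paths of length 4: r = 2·(1/2)^4 = 1/8).
r to a full sibling = 1/2 (full sibs share both parents — two paths of length 2: r = 2·(1/2)^2 = 1/2).
r to a half-sibling = 1/4 (half-sibs share one parent — one path of length 2: r = (1/2)^2 = 1/4).
r to a grandoffspring = 0.25 (two parent–offspring links: r = (1/2)^2 = 1/4).
Summing one r·B term per recipient: 2·0.125·0.326 + 2·0.5·0.312 + 2·0.25·0.347 + 2·0.25·0.383 = 0.7585.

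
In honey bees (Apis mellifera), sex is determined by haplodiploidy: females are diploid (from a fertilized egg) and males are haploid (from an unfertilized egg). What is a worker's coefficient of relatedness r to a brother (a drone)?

0.25

Her haploid brother carries none of their father's genes and a random half of their mother's genome; that half matches the maternal half of her own genome with probability 1/2: r = 1/2 · 1/2 = 1/4.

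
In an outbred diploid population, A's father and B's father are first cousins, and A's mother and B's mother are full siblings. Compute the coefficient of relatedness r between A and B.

Relatedness sums over independent paths through distinct common ancestors.
A and B are related in two ways: second cousins through their fathers (r = 1/32) and first cousins through their mothers (r = 1/8).
r = 1/32 + 1/8 = 5/32 = 0.15625.

0.15625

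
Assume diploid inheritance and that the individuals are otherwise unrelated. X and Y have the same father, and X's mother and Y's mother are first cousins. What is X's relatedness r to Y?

0.28125

Independent pedigree routes through distinct common ancestors add.
X and Y are related in two ways: half-sibs through their shared father (r = 1/4) and second cousins through their mothers (r = 1/32).
r = 1/4 + 1/32 = 0.28125.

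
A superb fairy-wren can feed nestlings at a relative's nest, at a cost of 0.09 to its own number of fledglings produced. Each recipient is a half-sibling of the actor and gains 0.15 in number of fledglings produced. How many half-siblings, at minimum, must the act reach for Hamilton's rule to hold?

r to a half-sibling = 1/4 (half-sibs share one parent — one path of length 2: r = (1/2)^2 = 1/4).
Hamilton's rule: n·r·B > C  ⇒  n > C/(r·B) = 0.09/(0.25·0.15) = 2.4.
The smallest integer exceeding 2.4 is 3.

3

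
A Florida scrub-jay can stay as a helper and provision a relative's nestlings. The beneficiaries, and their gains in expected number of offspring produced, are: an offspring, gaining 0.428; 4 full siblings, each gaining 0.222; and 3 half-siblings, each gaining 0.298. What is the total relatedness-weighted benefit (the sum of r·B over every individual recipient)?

r to an offspring = 0.5 (one parent–offspring link: r = (1/2)^1 = 1/2).
r to a full sibling = 0.5 (full sibs share both parents — two paths of length 2: r = 2·(1/2)^2 = 1/2).
r to a half-sibling = 0.25 (half-sibs share one parent — one path of length 2: r = (1/2)^2 = 1/4).
Summing one r·B term per recipient: 1·0.5·0.428 + 4·0.5·0.222 + 3·0.25·0.298 = 0.8815.

0.8815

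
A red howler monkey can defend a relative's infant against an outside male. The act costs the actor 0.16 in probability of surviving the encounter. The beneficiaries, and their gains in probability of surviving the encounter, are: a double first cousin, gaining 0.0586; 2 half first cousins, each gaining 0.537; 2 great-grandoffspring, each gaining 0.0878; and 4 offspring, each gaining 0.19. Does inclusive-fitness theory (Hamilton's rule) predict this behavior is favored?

Yes

Hamilton's rule: the trait is favored when the sum of r·B over every recipient exceeds the actor's cost C.
r to a double first cousin = 1/4 (double first cousins share both grandparent pairs — four paths of length 4: r = 4·(1/2)^4 = 1/4).
r to a half first cousin = 0.0625 (half first cousins share one grandparent — one path of length 4: r = (1/2)^4 = 1/16).
r to a great-grandoffspring = 1/8 (three parent–offspring links: r = (1/2)^3 = 1/8).
r to an offspring = 0.5 (one parent–offspring link: r = (1/2)^1 = 1/2).
Summing one r·B term per recipient: 1·0.25·0.0586 + 2·0.0625·0.537 + 2·0.125·0.0878 + 4·0.5·0.19 = 0.483725.
0.483725 > 0.16: the indirect benefit exceeds the cost.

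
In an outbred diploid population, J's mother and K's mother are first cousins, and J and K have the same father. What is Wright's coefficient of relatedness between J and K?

Wright's path rule: contributions from independent ancestry routes add.
J and K are related in two ways: second cousins through their mothers (r = 1/32) and half-sibs through their shared father (r = 1/4).
r = 1/32 + 1/4 = 9/32 = 0.28125.

0.28125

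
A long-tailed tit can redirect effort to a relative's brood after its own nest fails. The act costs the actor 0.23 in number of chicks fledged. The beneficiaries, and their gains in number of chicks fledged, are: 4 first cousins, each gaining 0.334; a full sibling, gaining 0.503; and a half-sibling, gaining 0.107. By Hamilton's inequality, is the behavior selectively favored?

Yes

Hamilton's rule: the trait is favored when the sum of r·B over every recipient exceeds the actor's cost C.
r to a first cousin = 0.125 (first cousins share one grandparent pair — two paths of length 4: r = 2·(1/2)^4 = 1/8).
r to a full sibling = 0.5 (full sibs share both parents — two paths of length 2: r = 2·(1/2)^2 = 1/2).
r to a half-sibling = 0.25 (half-sibs share one parent — one path of length 2: r = (1/2)^2 = 1/4).
Summing one r·B term per recipient: 4·0.125·0.334 + 1·0.5·0.503 + 1·0.25·0.107 = 0.44525.
0.44525 > 0.23: the indirect benefit exceeds the cost.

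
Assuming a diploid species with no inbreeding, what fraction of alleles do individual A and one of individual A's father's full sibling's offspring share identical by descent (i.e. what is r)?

0.125

Each parent–offspring link contributes a factor of 1/2, and independent paths through distinct common ancestors add.
First cousins share one grandparent pair — two paths of length 4: r = 2·(1/2)^4 = 1/8.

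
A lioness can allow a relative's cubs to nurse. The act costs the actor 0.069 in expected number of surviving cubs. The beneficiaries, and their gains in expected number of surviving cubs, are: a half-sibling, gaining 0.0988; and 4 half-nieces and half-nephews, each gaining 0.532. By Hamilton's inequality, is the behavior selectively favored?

Yes

Hamilton's rule: the trait is favored when the sum of r·B over every recipient exceeds the actor's cost C.
r to a half-sibling = 1/4 (half-sibs share one parent — one path of length 2: r = (1/2)^2 = 1/4).
r to a half-niece or half-nephew = 1/8 (half-aunt/uncle↔niece/nephew: one path of length 3: r = (1/2)^3 = 1/8).
Summing one r·B term per recipient: 1·0.25·0.0988 + 4·0.125·0.532 = 0.2907.
0.2907 > 0.069: the indirect benefit exceeds the cost.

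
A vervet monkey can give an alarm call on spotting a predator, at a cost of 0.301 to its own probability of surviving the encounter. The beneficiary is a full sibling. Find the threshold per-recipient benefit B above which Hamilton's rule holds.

r to a full sibling = 0.5 (full sibs share both parents — two paths of length 2: r = 2·(1/2)^2 = 1/2).
Hamilton's rule with n recipients of equal r: n·r·B > C, so B > C/(n·r) = 0.301/(1·0.5) = 0.602.

0.602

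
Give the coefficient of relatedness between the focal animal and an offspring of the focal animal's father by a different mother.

Each parent–offspring link contributes a factor of 1/2, and independent paths through distinct common ancestors add.
Half-sibs share one parent — one path of length 2: r = (1/2)^2 = 1/4.

0.25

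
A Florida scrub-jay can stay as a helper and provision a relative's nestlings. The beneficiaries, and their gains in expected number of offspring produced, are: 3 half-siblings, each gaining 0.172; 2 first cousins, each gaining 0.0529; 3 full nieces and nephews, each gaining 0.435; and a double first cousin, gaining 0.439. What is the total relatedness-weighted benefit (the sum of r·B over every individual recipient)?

0.578225

r to a half-sibling = 0.25 (half-sibs share one parent — one path of length 2: r = (1/2)^2 = 1/4).
r to a first cousin = 0.125 (first cousins share one grandparent pair — two paths of length 4: r = 2·(1/2)^4 = 1/8).
r to a full niece or nephew = 1/4 (full aunt/uncle↔niece/nephew: two paths of length 3 through the shared grandparent pair: r = 2·(1/2)^3 = 1/4).
r to a double first cousin = 1/4 (double first cousins share both grandparent pairs — four paths of length 4: r = 4·(1/2)^4 = 1/4).
Summing one r·B term per recipient: 3·0.25·0.172 + 2·0.125·0.0529 + 3·0.25·0.435 + 1·0.25·0.439 = 0.578225.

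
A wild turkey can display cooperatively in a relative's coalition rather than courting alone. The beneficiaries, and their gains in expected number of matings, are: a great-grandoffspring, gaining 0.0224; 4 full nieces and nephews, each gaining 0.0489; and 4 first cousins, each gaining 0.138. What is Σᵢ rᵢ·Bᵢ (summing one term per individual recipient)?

r to a great-grandoffspring = 1/8 (three parent–offspring links: r = (1/2)^3 = 1/8).
r to a full niece or nephew = 1/4 (full aunt/uncle↔niece/nephew: two paths of length 3 through the shared grandparent pair: r = 2·(1/2)^3 = 1/4).
r to a first cousin = 1/8 (first cousins share one grandparent pair — two paths of length 4: r = 2·(1/2)^4 = 1/8).
Summing one r·B term per recipient: 1·0.125·0.0224 + 4·0.25·0.0489 + 4·0.125·0.138 = 0.1207.

0.1207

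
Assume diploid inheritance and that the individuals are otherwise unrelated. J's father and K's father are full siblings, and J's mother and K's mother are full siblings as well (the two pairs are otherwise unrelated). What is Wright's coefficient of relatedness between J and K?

With two independent routes of shared ancestry, r is the sum of the two contributions.
J and K are related in two ways: first cousins through their fathers (r = 1/8) and first cousins through their mothers (r = 1/8) — i.e. double first cousins.
r = 1/8 + 1/8 = 0.25.

0.25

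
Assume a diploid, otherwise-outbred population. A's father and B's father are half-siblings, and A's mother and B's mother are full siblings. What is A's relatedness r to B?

0.1875

Wright's path rule: contributions from independent ancestry routes add.
A and B are related in two ways: half first cousins through their fathers (r = 1/16) and first cousins through their mothers (r = 1/8).
r = 1/16 + 1/8 = 0.1875.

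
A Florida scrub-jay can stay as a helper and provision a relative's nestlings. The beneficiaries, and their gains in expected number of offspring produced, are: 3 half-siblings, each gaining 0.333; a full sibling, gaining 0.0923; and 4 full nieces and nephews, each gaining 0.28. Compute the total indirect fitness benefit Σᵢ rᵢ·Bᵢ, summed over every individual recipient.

r to a half-sibling = 1/4 (half-sibs share one parent — one path of length 2: r = (1/2)^2 = 1/4).
r to a full sibling = 0.5 (full sibs share both parents — two paths of length 2: r = 2·(1/2)^2 = 1/2).
r to a full niece or nephew = 1/4 (full aunt/uncle↔niece/nephew: two paths of length 3 through the shared grandparent pair: r = 2·(1/2)^3 = 1/4).
Summing one r·B term per recipient: 3·0.25·0.333 + 1·0.5·0.0923 + 4·0.25·0.28 = 0.5759.

0.5759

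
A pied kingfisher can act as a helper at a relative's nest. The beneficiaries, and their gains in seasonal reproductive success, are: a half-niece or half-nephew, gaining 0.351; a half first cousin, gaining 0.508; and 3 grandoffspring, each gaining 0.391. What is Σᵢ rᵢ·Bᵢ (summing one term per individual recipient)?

0.368875

r to a half-niece or half-nephew = 1/8 (half-aunt/uncle↔niece/nephew: one path of length 3: r = (1/2)^3 = 1/8).
r to a half first cousin = 0.0625 (half first cousins share one grandparent — one path of length 4: r = (1/2)^4 = 1/16).
r to a grandoffspring = 1/4 (two parent–offspring links: r = (1/2)^2 = 1/4).
Summing one r·B term per recipient: 1·0.125·0.351 + 1·0.0625·0.508 + 3·0.25·0.391 = 0.368875.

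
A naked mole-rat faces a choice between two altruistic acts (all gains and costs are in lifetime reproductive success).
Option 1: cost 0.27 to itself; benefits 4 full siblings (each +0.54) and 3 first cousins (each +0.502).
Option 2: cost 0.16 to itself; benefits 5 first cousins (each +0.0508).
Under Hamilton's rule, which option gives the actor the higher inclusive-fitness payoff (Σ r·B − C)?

Option 1

Option 1: r to a full sibling = 0.5.
Option 1: r to a first cousin = 0.125.
Option 1: Σ r·B − C = (4·0.5·0.54 + 3·0.125·0.502) − 0.27 = 0.99825.
Option 2: r to a first cousin = 0.125.
Option 2: Σ r·B − C = (5·0.125·0.0508) − 0.16 = -0.12825.
Option 1 has the higher net inclusive-fitness payoff.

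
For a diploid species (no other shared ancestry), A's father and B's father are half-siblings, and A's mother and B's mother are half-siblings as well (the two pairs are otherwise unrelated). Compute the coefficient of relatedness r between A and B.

0.125

Wright's path rule: contributions from independent ancestry routes add.
A and B are related in two ways: half first cousins through their fathers (r = 1/16) and half first cousins through their mothers (r = 1/16).
r = 1/16 + 1/16 = 0.125.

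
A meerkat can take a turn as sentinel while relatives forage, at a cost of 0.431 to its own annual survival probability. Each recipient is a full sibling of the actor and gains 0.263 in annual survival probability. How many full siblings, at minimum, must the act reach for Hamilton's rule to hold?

4

r to a full sibling = 0.5 (full sibs share both parents — two paths of length 2: r = 2·(1/2)^2 = 1/2).
Hamilton's rule: n·r·B > C  ⇒  n > C/(r·B) = 0.431/(0.5·0.263) = 3.278.
The smallest integer exceeding 3.278 is 4.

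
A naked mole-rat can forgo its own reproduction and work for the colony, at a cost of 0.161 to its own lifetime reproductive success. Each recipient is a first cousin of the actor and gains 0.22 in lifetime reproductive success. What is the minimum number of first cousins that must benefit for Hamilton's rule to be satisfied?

r to a first cousin = 0.125 (first cousins share one grandparent pair — two paths of length 4: r = 2·(1/2)^4 = 1/8).
Hamilton's rule: n·r·B > C  ⇒  n > C/(r·B) = 0.161/(0.125·0.22) = 5.855.
The smallest integer exceeding 5.855 is 6.

6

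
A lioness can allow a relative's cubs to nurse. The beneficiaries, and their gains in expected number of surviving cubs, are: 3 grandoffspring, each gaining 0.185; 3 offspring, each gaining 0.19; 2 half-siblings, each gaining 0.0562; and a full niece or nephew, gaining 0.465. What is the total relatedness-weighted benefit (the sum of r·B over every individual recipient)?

0.5681

r to a grandoffspring = 0.25 (two parent–offspring links: r = (1/2)^2 = 1/4).
r to an offspring = 0.5 (one parent–offspring link: r = (1/2)^1 = 1/2).
r to a half-sibling = 1/4 (half-sibs share one parent — one path of length 2: r = (1/2)^2 = 1/4).
r to a full niece or nephew = 0.25 (full aunt/uncle↔niece/nephew: two paths of length 3 through the shared grandparent pair: r = 2·(1/2)^3 = 1/4).
Summing one r·B term per recipient: 3·0.25·0.185 + 3·0.5·0.19 + 2·0.25·0.0562 + 1·0.25·0.465 = 0.5681.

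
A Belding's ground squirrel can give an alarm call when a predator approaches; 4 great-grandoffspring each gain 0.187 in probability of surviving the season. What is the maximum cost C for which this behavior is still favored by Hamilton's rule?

r to a great-grandoffspring = 0.125 (three parent–offspring links: r = (1/2)^3 = 1/8).
Hamilton's rule: n·r·B > C, so the trait is favored while C < n·r·B = 4·0.125·0.187 = 0.0935.

0.0935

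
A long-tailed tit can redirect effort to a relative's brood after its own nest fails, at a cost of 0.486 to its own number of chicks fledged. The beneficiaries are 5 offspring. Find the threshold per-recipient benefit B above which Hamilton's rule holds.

r to an offspring = 1/2 (one parent–offspring link: r = (1/2)^1 = 1/2).
Hamilton's rule with n recipients of equal r: n·r·B > C, so B > C/(n·r) = 0.486/(5·0.5) = 0.1944.

0.1944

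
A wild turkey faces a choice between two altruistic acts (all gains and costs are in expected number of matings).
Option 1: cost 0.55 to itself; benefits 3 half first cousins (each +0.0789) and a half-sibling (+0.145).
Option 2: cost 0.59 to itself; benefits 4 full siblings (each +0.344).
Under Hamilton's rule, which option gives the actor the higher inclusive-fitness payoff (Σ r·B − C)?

Option 1: r to a half first cousin = 0.0625.
Option 1: r to a half-sibling = 0.25.
Option 1: Σ r·B − C = (3·0.0625·0.0789 + 1·0.25·0.145) − 0.55 = -0.49895625.
Option 2: r to a full sibling = 0.5.
Option 2: Σ r·B − C = (4·0.5·0.344) − 0.59 = 0.098.
Option 2 has the higher net inclusive-fitness payoff.

Option 2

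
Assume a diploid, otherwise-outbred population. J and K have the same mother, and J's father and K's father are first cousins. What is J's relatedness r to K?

Wright's path rule: contributions from independent ancestry routes add.
J and K are related in two ways: half-sibs through their shared mother (r = 1/4) and second cousins through their fathers (r = 1/32).
r = 1/4 + 1/32 = 0.28125.

0.28125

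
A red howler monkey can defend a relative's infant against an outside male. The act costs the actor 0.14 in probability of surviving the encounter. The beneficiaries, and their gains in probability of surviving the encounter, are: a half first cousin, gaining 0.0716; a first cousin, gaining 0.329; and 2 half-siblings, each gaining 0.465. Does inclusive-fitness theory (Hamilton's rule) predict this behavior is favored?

Hamilton's rule: the trait is favored when the sum of r·B over every recipient exceeds the actor's cost C.
r to a half first cousin = 0.0625 (half first cousins share one grandparent — one path of length 4: r = (1/2)^4 = 1/16).
r to a first cousin = 1/8 (first cousins share one grandparent pair — two paths of length 4: r = 2·(1/2)^4 = 1/8).
r to a half-sibling = 0.25 (half-sibs share one parent — one path of length 2: r = (1/2)^2 = 1/4).
Summing one r·B term per recipient: 1·0.0625·0.0716 + 1·0.125·0.329 + 2·0.25·0.465 = 0.2781.
0.2781 > 0.14: the indirect benefit exceeds the cost.

Yes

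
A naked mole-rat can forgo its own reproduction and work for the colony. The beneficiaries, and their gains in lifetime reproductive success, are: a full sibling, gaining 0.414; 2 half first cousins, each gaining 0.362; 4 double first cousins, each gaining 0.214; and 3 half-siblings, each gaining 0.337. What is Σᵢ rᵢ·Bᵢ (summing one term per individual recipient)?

0.719

r to a full sibling = 1/2 (full sibs share both parents — two paths of length 2: r = 2·(1/2)^2 = 1/2).
r to a half first cousin = 1/16 (half first cousins share one grandparent — one path of length 4: r = (1/2)^4 = 1/16).
r to a double first cousin = 1/4 (double first cousins share both grandparent pairs — four paths of length 4: r = 4·(1/2)^4 = 1/4).
r to a half-sibling = 0.25 (half-sibs share one parent — one path of length 2: r = (1/2)^2 = 1/4).
Summing one r·B term per recipient: 1·0.5·0.414 + 2·0.0625·0.362 + 4·0.25·0.214 + 3·0.25·0.337 = 0.719.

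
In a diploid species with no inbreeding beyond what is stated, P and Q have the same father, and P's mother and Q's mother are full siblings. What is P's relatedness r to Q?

0.375

Relatedness sums over independent paths through distinct common ancestors.
P and Q are related in two ways: half-sibs through their shared father (r = 1/4) and first cousins through their mothers (r = 1/8).
r = 1/4 + 1/8 = 0.375.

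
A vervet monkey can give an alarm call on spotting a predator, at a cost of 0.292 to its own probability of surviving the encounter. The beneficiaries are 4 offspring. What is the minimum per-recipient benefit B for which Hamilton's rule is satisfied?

r to an offspring = 1/2 (one parent–offspring link: r = (1/2)^1 = 1/2).
Hamilton's rule with n recipients of equal r: n·r·B > C, so B > C/(n·r) = 0.292/(4·0.5) = 0.146.

0.146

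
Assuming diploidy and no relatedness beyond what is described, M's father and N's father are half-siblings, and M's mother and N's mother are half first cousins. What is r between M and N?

0.078125

Relatedness sums over independent paths through distinct common ancestors.
M and N are related in two ways: half first cousins through their fathers (r = 1/16) and half second cousins through their mothers (r = 1/64).
r = 1/16 + 1/64 = 0.078125.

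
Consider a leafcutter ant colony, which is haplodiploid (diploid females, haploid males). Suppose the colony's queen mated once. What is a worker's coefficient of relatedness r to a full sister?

Haplodiploid full sisters inherit their father's entire haploid genome identically (contributing 1/2) and on average half of their mother's contribution (1/2 · 1/2 = 1/4); r = 1/2 + 1/4 = 3/4.

0.75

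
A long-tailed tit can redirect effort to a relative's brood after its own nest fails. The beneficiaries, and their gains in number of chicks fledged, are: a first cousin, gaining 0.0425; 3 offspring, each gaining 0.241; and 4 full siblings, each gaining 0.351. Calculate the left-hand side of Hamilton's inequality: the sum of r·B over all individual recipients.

1.0688125

r to a first cousin = 0.125 (first cousins share one grandparent pair — two paths of length 4: r = 2·(1/2)^4 = 1/8).
r to an offspring = 0.5 (one parent–offspring link: r = (1/2)^1 = 1/2).
r to a full sibling = 0.5 (full sibs share both parents — two paths of length 2: r = 2·(1/2)^2 = 1/2).
Summing one r·B term per recipient: 1·0.125·0.0425 + 3·0.5·0.241 + 4·0.5·0.351 = 1.0688125.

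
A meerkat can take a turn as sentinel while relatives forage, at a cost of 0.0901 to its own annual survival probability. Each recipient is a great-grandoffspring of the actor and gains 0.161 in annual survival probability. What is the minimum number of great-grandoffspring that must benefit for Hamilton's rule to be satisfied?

r to a great-grandoffspring = 1/8 (three parent–offspring links: r = (1/2)^3 = 1/8).
Hamilton's rule: n·r·B > C  ⇒  n > C/(r·B) = 0.0901/(0.125·0.161) = 4.477.
The smallest integer exceeding 4.477 is 5.

5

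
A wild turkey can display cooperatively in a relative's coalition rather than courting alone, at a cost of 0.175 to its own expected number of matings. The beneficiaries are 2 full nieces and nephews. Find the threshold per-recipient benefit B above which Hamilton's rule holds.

r to a full niece or nephew = 1/4 (full aunt/uncle↔niece/nephew: two paths of length 3 through the shared grandparent pair: r = 2·(1/2)^3 = 1/4).
Hamilton's rule with n recipients of equal r: n·r·B > C, so B > C/(n·r) = 0.175/(2·0.25) = 0.35.

0.35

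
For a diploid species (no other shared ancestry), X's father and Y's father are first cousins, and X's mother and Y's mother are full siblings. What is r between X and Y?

Wright's path rule: contributions from independent ancestry routes add.
X and Y are related in two ways: second cousins through their fathers (r = 1/32) and first cousins through their mothers (r = 1/8).
r = 1/32 + 1/8 = 5/32 = 0.15625.

0.15625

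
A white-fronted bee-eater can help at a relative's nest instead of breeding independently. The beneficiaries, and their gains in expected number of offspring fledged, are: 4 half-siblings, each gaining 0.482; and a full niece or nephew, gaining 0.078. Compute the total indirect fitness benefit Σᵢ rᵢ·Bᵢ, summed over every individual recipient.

0.5015

r to a half-sibling = 0.25 (half-sibs share one parent — one path of length 2: r = (1/2)^2 = 1/4).
r to a full niece or nephew = 1/4 (full aunt/uncle↔niece/nephew: two paths of length 3 through the shared grandparent pair: r = 2·(1/2)^3 = 1/4).
Summing one r·B term per recipient: 4·0.25·0.482 + 1·0.25·0.078 = 0.5015.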